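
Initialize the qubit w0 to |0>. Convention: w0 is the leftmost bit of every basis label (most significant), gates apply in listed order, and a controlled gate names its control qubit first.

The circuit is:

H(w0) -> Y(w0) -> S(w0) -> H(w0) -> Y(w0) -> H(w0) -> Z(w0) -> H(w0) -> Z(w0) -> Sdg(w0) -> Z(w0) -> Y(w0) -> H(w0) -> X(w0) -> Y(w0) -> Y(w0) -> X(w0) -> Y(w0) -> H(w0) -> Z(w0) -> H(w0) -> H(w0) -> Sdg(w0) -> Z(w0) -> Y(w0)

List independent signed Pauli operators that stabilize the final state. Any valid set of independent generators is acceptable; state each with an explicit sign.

One valid set of independent stabilizer generators is +Y (any independent generating set of the same group is equally correct).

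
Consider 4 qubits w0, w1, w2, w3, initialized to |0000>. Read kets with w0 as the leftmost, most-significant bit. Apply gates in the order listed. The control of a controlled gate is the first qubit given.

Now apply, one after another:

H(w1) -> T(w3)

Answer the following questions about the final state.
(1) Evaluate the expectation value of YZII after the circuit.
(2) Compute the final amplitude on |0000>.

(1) In the final state, YZII has expectation 0.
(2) |0000> carries amplitude sqrt(2)/2 in the final state.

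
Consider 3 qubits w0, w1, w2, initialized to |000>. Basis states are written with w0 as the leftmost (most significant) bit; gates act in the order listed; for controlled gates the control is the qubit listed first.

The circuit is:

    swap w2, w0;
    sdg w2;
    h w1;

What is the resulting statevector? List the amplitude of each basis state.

The final amplitudes are sqrt(2)/2 on |000>, sqrt(2)/2 on |010>, and 0 on every other basis state.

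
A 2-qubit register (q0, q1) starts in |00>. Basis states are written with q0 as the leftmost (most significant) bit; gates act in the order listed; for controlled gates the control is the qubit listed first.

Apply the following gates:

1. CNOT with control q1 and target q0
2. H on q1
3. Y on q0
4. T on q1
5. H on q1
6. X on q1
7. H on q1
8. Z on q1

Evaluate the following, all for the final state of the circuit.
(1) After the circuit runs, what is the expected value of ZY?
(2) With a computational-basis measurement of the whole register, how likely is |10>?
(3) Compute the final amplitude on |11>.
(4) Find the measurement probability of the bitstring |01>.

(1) In the final state, ZY has expectation -sqrt(2)/2.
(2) The probability of measuring |10> is 1/2.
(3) The final state's coefficient on |11> equals sqrt(2)*exp(3*I*pi/4)/2.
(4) A full measurement returns |01> with probability 0.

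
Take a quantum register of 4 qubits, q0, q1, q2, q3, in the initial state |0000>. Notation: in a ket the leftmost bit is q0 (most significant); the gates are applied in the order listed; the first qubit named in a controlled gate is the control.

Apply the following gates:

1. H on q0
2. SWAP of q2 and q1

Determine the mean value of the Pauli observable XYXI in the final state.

The expectation value of XYXI is 0.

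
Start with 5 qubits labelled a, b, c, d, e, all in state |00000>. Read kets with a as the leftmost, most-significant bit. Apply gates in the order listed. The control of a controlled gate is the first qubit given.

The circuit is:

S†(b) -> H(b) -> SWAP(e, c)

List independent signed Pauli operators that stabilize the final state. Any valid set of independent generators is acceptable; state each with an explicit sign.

The final state is stabilized by the group generated by +IXIII, +ZIIII, +IIZII, +IIIZI, +IIIIZ; other independent generating sets are equally valid.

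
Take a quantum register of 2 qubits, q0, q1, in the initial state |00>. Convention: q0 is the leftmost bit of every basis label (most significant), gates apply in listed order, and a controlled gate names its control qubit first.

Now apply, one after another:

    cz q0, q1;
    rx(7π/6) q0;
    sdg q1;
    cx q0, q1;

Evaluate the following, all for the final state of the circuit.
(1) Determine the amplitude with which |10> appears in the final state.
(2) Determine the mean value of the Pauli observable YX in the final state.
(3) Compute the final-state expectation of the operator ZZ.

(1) |10> carries amplitude 0 in the final state.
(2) The observable YX averages to 1/2.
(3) The observable ZZ averages to 1.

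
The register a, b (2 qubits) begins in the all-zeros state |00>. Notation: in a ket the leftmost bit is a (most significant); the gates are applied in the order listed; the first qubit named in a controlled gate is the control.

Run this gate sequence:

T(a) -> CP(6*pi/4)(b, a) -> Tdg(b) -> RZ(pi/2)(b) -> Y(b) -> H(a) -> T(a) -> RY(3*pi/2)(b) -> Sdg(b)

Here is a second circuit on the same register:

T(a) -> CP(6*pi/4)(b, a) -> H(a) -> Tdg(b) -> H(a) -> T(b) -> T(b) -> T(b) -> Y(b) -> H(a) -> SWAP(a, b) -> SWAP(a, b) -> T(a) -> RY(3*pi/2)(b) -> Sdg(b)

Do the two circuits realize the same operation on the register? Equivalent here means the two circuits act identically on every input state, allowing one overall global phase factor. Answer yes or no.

No: there is an input state on which the two circuits produce genuinely different outputs (not merely differing by a phase).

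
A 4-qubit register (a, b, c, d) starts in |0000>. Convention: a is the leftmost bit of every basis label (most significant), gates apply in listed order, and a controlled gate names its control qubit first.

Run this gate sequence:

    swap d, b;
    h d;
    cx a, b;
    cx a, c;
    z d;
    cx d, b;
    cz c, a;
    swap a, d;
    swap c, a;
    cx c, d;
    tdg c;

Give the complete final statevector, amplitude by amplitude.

The final amplitudes are sqrt(2)/2 on |0000>, sqrt(2)*exp(3*I*pi/4)/2 on |0111>, and 0 on every other basis state.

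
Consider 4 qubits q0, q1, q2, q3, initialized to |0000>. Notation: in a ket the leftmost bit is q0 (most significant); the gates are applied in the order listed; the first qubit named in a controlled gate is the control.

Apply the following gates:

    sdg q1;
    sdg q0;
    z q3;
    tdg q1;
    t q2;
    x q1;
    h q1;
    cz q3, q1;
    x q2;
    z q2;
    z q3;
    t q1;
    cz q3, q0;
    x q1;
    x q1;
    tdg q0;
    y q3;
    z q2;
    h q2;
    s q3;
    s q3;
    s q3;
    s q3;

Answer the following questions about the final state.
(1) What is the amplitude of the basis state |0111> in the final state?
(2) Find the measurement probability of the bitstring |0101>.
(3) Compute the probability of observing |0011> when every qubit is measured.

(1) |0111> carries amplitude exp(3*I*pi/4)/2 in the final state. Key observation: the block from step 20 through step 23 cancels to the identity and can be dropped.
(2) Outcome |0101> occurs with probability 1/4.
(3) The probability of measuring |0011> is 1/4.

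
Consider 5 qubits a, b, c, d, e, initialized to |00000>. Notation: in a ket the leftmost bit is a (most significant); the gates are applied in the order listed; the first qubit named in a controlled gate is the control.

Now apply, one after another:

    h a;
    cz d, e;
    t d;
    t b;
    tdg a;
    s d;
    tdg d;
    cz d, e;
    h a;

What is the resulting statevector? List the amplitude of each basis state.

After the circuit, the state carries amplitude 1/2 - exp(3*I*pi/4)/2 on |00000>, 1/2 + exp(3*I*pi/4)/2 on |10000>, and 0 on every other basis state.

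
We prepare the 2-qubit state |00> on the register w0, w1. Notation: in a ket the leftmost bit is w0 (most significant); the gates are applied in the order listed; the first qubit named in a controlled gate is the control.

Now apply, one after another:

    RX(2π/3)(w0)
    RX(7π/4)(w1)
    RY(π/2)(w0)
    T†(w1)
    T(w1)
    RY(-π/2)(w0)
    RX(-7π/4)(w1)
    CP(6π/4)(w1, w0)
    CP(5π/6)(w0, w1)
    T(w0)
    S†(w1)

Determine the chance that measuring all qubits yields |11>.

Outcome |11> occurs with probability 0.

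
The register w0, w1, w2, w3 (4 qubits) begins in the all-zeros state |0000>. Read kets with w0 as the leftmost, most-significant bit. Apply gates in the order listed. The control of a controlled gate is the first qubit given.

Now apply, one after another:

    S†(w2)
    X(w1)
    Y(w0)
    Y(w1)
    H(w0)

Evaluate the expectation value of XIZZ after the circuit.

In the final state, XIZZ has expectation -1.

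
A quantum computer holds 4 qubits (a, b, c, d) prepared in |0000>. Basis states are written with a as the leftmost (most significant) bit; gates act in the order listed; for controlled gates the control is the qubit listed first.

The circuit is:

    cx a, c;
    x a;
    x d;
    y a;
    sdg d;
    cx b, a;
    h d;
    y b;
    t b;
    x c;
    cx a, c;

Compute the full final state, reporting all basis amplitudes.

After the circuit, the state carries amplitude -sqrt(2)*exp(3*I*pi/4)/2 on |0110>, sqrt(2)*exp(3*I*pi/4)/2 on |0111>, and 0 on every other basis state.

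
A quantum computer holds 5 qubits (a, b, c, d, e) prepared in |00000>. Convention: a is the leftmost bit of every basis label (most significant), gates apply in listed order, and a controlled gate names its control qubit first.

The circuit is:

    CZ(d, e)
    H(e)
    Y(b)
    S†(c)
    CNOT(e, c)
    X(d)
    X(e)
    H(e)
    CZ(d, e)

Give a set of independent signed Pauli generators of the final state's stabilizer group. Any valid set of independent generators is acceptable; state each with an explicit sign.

The final state is stabilized by the group generated by +IIXIZ, +IIZIX, +ZIIII, -IZIII, -IIIZI; other independent generating sets are equally valid.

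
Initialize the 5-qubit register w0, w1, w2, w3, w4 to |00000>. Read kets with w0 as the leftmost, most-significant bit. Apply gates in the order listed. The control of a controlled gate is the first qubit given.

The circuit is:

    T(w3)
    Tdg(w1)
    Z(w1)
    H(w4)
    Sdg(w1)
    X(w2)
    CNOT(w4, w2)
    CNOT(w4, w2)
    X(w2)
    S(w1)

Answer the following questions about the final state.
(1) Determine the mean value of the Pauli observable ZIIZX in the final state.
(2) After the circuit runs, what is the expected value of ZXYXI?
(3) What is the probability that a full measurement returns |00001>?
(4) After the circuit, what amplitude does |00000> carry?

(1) The observable ZIIZX averages to 1. Key observation: gates 5-10 undo each other exactly, leaving only the rest of the circuit to track.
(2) In the final state, ZXYXI has expectation 0.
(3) A full measurement returns |00001> with probability 1/2.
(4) The amplitude on |00000> is sqrt(2)/2.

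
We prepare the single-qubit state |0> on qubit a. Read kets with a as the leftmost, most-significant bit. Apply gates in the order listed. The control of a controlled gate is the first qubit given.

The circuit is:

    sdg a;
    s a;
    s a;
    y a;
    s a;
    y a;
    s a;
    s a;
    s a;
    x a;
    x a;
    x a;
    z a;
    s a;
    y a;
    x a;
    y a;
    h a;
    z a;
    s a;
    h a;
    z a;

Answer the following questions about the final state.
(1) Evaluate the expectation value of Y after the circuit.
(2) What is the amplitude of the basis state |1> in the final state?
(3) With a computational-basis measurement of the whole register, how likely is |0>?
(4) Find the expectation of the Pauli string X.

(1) In the final state, Y has expectation -1. Key observation: steps 10-11 multiply out to the identity, so the circuit reduces to the remaining gates.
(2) |1> carries amplitude 1/2 + I/2 in the final state.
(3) A full measurement returns |0> with probability 1/2.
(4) The observable X averages to 0.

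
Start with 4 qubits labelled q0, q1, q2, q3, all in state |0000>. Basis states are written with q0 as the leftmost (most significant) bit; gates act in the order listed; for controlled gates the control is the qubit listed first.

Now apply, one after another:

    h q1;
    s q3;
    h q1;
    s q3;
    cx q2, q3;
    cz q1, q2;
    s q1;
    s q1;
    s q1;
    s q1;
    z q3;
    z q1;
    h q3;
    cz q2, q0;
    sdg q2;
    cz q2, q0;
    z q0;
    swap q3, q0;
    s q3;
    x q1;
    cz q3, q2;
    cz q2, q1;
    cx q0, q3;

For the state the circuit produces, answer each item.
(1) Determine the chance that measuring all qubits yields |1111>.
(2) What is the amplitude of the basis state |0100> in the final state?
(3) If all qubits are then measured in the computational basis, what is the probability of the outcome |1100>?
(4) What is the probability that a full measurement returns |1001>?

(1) A full measurement returns |1111> with probability 0. Key observation: steps 7-10 multiply out to the identity, so the circuit reduces to the remaining gates.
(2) |0100> carries amplitude sqrt(2)/2 in the final state.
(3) A full measurement returns |1100> with probability 0.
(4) The probability of measuring |1001> is 0.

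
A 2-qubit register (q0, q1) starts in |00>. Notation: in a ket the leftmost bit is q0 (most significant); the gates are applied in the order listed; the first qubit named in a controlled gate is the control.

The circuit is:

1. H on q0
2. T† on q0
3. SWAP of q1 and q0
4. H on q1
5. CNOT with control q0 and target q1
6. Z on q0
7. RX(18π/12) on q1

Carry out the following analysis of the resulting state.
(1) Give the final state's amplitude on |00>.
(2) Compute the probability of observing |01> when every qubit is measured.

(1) |00> carries amplitude sqrt(2)*(-1 - I + exp(3*I*pi/4) + exp(I*pi/4))/4 in the final state.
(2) A full measurement returns |01> with probability sqrt(2)/4 + 1/2.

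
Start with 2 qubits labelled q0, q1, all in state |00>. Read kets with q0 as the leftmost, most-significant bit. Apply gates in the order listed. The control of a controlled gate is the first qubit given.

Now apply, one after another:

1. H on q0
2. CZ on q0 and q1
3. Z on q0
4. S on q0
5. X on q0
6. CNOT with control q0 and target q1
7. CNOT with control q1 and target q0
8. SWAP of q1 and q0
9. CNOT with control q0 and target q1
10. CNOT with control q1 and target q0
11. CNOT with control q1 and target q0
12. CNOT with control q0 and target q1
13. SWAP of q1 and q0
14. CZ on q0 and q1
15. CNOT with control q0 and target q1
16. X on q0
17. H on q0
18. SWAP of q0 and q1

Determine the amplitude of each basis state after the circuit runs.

The final amplitudes are -I/2 on |00>, I/2 on |01>, 1/2 on |10>, -1/2 on |11>. Key observation: gates 8-13 undo each other exactly, leaving only the rest of the circuit to track.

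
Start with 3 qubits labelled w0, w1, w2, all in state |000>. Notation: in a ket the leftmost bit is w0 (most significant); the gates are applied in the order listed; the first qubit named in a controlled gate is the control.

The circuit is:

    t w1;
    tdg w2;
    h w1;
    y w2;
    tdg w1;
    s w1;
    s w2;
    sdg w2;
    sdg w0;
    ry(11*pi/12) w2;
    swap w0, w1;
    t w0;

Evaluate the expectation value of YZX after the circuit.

The observable YZX averages to -sqrt(6)/4 + sqrt(2)/4.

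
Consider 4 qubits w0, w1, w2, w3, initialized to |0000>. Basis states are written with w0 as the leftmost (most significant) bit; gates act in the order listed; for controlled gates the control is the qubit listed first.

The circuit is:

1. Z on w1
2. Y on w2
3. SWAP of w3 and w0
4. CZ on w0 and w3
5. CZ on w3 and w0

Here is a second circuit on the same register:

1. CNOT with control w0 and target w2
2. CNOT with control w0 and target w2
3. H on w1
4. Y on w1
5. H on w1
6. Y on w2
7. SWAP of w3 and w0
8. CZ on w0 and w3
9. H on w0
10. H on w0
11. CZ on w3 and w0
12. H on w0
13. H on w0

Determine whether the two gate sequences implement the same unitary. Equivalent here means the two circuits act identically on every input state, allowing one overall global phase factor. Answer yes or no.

No — the two circuits implement different unitaries, even allowing a global phase.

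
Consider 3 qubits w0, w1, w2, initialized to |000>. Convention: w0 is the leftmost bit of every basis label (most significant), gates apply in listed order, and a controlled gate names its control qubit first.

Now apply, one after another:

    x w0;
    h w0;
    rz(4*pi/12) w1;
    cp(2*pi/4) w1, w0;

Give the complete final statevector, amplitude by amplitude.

The resulting statevector has amplitude -sqrt(2)*exp(5*I*pi/6)/2 on |000>, sqrt(2)*exp(5*I*pi/6)/2 on |100>, and 0 on every other basis state.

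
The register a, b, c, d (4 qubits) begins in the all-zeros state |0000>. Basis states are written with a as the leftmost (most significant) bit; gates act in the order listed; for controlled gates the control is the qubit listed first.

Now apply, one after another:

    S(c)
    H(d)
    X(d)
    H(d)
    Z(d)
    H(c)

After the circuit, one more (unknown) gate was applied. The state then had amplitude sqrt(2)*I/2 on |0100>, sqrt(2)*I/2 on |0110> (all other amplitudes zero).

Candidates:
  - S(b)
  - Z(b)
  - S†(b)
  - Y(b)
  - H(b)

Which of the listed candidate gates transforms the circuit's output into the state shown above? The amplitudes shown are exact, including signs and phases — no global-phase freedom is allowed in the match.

The applied gate was Y(b). Key observation: gates 2-5 undo each other exactly, leaving only the rest of the circuit to track.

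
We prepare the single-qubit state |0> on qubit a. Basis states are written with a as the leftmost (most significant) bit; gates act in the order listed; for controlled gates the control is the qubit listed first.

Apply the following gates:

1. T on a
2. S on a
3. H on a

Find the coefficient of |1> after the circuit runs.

|1> carries amplitude sqrt(2)/2 in the final state.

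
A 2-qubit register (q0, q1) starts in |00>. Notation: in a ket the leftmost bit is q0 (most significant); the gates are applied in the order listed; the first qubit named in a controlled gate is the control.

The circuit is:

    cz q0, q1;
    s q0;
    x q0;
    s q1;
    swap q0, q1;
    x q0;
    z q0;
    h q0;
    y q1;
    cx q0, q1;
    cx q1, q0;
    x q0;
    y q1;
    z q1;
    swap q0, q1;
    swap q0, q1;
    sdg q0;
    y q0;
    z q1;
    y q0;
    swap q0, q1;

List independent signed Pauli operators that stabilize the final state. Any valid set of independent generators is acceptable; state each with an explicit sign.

The final state is stabilized by the group generated by +XI, -IZ; other independent generating sets are equally valid.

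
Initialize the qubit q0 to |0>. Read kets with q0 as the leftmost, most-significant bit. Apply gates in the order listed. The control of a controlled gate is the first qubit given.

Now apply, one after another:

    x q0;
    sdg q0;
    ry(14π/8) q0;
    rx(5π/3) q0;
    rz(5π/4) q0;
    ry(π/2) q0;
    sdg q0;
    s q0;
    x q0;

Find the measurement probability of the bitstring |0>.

Outcome |0> occurs with probability 1/4 - sqrt(3)/8.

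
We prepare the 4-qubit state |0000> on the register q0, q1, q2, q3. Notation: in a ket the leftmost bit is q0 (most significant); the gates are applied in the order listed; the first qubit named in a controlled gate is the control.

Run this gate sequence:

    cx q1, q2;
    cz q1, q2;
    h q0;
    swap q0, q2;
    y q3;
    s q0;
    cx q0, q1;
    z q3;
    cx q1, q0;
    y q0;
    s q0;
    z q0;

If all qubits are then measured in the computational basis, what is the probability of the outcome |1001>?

Outcome |1001> occurs with probability 1/2.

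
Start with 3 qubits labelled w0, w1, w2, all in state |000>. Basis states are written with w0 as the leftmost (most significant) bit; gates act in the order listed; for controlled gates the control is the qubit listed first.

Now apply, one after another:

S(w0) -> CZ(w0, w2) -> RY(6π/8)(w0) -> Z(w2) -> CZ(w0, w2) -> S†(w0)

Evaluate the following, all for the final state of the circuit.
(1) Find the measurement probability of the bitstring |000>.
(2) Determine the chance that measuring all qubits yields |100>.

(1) Outcome |000> occurs with probability 1/2 - sqrt(2)/4.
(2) The probability of measuring |100> is sqrt(2)/4 + 1/2.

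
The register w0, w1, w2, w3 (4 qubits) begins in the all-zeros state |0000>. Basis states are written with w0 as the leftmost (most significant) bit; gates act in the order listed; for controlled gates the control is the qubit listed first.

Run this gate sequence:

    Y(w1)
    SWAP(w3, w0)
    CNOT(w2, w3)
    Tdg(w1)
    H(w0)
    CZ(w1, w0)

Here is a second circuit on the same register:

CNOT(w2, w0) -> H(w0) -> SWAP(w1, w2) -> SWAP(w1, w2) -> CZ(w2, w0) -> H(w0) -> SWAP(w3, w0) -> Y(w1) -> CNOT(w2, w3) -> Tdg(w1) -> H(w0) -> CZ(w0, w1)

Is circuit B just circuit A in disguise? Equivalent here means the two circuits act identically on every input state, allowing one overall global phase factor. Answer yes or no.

Yes: on every input state the two circuits agree up to one overall phase factor.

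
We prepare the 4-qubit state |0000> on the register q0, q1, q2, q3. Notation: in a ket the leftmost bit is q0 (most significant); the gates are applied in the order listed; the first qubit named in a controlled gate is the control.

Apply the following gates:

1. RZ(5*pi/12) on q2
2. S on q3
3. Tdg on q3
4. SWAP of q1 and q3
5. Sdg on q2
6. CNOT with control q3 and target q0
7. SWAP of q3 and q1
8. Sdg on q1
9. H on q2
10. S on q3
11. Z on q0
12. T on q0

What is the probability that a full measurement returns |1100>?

The probability of measuring |1100> is 0.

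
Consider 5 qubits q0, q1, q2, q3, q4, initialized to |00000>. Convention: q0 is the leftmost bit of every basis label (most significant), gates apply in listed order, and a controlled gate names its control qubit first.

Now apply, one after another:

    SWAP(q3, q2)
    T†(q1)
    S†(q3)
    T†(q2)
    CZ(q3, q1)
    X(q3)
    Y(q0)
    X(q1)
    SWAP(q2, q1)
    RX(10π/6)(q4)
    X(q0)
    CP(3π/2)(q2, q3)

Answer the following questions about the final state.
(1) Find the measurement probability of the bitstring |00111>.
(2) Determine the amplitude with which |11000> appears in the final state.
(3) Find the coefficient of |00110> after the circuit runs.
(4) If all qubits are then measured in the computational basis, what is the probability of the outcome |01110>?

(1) The probability of measuring |00111> is 1/4.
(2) |11000> carries amplitude 0 in the final state.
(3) The amplitude on |00110> is -sqrt(3)/2.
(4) The probability of measuring |01110> is 0.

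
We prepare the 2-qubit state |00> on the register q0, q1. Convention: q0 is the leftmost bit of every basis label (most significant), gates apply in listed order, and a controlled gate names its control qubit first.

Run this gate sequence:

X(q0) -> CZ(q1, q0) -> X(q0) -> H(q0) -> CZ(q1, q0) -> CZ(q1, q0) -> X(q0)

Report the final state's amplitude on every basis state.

After the circuit, the state carries amplitude sqrt(2)/2 on |00>, 0 on |01>, sqrt(2)/2 on |10>, 0 on |11>.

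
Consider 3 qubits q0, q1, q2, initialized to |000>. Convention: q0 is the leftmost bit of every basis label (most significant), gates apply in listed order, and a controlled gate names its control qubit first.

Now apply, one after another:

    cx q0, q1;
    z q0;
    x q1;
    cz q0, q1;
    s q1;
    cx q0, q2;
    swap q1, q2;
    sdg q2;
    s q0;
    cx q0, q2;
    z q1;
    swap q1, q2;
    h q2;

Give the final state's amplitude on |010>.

The amplitude on |010> is sqrt(2)/2.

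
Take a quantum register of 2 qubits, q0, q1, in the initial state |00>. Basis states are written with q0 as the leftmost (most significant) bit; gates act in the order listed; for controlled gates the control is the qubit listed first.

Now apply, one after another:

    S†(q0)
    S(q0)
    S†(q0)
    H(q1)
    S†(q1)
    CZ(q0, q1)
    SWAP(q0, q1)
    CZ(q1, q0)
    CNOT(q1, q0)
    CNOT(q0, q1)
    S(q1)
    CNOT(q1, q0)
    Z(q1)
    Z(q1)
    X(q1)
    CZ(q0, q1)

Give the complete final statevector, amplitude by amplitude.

After the circuit, the state carries amplitude sqrt(2)/2 on |00>, sqrt(2)/2 on |01>, 0 on |10>, 0 on |11>. Key observation: gates 2-3 undo each other exactly, leaving only the rest of the circuit to track.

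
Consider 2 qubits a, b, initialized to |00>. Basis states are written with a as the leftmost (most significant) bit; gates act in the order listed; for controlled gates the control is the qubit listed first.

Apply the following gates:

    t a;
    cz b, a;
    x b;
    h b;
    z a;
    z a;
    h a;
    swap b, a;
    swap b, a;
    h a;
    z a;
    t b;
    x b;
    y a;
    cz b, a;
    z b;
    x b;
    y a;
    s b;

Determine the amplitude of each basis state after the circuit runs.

The resulting statevector has amplitude sqrt(2)/2 on |00>, -sqrt(2)*exp(3*I*pi/4)/2 on |01>, 0 on |10>, 0 on |11>. Key observation: the block from step 6 through step 11 cancels to the identity and can be dropped.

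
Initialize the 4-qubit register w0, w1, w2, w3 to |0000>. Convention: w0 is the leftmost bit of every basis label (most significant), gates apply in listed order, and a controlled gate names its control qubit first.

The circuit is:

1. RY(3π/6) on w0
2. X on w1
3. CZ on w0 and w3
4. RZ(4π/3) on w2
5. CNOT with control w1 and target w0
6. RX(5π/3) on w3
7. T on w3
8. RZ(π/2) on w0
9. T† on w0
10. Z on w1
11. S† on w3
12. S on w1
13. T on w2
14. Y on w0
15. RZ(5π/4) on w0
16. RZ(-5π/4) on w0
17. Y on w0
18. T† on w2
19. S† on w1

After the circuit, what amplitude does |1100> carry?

The amplitude on |1100> is -sqrt(6)*exp(I*pi/3)/4. Key observation: the block from step 12 through step 19 cancels to the identity and can be dropped.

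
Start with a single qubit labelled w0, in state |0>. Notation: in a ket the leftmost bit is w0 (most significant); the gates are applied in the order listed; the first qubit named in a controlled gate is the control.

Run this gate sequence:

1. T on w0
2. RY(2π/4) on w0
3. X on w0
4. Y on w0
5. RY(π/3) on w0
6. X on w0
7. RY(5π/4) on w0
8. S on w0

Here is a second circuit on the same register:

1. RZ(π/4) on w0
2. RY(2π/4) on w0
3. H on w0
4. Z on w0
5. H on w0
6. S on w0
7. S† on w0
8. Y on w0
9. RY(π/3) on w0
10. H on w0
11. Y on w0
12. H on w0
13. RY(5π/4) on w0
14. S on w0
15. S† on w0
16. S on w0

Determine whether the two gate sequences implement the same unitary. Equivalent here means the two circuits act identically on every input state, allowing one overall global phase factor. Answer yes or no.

No: there is an input state on which the two circuits produce genuinely different outputs (not merely differing by a phase).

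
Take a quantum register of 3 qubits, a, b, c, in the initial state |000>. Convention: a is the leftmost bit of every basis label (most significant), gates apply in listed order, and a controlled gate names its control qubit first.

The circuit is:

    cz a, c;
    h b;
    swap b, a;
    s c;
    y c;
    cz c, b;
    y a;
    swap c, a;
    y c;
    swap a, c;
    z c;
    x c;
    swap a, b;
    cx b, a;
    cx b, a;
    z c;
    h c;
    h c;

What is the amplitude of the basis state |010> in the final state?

The amplitude on |010> is -sqrt(2)*I/2.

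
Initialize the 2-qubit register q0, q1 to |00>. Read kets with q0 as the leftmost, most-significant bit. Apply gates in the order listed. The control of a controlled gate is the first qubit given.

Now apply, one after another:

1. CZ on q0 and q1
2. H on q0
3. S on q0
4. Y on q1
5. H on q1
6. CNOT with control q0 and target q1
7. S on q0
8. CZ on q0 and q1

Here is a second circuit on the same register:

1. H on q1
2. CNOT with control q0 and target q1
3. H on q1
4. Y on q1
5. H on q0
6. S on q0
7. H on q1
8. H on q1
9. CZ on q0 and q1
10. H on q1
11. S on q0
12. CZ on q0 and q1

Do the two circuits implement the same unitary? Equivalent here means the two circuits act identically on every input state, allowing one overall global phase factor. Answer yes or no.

Yes, they are equivalent — the unitaries differ by at most a global phase.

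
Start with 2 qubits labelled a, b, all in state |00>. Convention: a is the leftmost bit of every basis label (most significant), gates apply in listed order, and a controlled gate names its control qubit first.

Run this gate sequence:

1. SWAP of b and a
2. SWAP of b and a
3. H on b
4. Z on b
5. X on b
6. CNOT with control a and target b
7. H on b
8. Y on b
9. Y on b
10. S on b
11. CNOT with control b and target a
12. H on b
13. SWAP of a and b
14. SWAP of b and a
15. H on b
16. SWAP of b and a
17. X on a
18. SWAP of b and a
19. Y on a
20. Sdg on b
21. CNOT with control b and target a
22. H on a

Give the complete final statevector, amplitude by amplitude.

The final amplitudes are -sqrt(2)/2 on |00>, 0 on |01>, -sqrt(2)/2 on |10>, 0 on |11>.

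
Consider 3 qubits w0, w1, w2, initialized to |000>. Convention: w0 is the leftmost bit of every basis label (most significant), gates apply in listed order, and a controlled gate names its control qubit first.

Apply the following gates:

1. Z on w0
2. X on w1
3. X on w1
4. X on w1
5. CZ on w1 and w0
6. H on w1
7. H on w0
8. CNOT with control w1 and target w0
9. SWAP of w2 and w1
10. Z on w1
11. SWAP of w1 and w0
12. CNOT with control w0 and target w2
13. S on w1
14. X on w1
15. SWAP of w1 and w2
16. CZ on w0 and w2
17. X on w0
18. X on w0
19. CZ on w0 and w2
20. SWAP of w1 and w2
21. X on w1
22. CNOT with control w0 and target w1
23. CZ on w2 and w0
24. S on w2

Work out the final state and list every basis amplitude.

After the circuit, the state carries amplitude 1/2 on |000>, -I/2 on |001>, I/2 on |010>, 1/2 on |011>, 0 on |100>, 0 on |101>, 0 on |110>, 0 on |111>. Key observation: gates 14-21 undo each other exactly, leaving only the rest of the circuit to track.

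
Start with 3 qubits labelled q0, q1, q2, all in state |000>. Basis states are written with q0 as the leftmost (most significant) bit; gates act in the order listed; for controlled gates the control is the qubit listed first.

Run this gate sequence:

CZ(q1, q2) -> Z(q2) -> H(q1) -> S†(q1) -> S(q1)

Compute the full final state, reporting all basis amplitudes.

After the circuit, the state carries amplitude sqrt(2)/2 on |000>, sqrt(2)/2 on |010>, and 0 on every other basis state.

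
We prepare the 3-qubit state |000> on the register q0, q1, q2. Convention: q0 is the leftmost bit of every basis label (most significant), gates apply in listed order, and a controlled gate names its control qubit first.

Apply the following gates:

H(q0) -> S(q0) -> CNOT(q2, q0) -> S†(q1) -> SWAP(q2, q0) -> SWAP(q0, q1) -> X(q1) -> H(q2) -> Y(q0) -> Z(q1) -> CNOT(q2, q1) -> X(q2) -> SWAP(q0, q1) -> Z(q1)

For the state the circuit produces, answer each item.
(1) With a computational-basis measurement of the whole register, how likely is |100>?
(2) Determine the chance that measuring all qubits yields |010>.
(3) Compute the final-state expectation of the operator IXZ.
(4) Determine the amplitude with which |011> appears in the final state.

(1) A full measurement returns |100> with probability 0.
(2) Outcome |010> occurs with probability 1/2.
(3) The observable IXZ averages to 0.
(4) The final state's coefficient on |011> equals 0.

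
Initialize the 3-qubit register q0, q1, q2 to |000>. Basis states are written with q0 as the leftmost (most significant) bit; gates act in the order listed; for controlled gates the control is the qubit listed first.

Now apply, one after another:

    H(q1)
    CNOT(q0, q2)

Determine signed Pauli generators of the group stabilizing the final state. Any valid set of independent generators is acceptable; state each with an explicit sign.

The stabilizer group can be generated by +IXI, +ZII, +IIZ, among other valid generating sets.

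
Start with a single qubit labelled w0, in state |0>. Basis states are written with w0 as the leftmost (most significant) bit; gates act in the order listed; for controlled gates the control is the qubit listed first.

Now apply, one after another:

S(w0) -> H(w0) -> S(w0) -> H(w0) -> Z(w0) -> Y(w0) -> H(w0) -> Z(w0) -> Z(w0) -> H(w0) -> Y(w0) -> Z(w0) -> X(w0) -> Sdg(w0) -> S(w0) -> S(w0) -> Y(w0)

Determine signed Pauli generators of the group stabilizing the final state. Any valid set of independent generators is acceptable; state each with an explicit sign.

The final state is stabilized by the group generated by +X; other independent generating sets are equally valid. Key observation: gates 5-12 undo each other exactly, leaving only the rest of the circuit to track.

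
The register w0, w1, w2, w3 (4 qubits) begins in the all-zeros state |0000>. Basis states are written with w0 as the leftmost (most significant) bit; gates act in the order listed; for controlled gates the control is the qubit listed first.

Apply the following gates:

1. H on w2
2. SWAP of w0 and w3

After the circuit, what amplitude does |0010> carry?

The final state's coefficient on |0010> equals sqrt(2)/2.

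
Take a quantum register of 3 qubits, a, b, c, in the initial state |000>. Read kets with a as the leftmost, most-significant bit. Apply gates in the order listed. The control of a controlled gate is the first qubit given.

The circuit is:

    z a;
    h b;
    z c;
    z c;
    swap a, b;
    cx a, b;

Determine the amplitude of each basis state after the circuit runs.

The resulting statevector has amplitude sqrt(2)/2 on |000>, sqrt(2)/2 on |110>, and 0 on every other basis state.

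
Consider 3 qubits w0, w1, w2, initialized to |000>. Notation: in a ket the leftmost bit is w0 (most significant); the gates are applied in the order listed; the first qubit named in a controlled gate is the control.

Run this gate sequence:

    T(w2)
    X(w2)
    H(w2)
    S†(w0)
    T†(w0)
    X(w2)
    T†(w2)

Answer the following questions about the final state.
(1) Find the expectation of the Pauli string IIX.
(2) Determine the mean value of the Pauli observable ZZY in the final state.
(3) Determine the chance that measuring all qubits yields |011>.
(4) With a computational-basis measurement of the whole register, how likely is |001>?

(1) The observable IIX averages to -sqrt(2)/2.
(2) In the final state, ZZY has expectation sqrt(2)/2.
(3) The probability of measuring |011> is 0.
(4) A full measurement returns |001> with probability 1/2.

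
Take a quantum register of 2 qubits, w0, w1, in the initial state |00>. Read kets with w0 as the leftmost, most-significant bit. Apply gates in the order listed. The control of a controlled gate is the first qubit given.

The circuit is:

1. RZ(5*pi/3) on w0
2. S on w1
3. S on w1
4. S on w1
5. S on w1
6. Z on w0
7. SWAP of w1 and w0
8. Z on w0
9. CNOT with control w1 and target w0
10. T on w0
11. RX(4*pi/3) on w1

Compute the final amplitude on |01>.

The final state's coefficient on |01> equals sqrt(3)*exp(2*I*pi/3)/2. Key observation: the block from step 2 through step 5 cancels to the identity and can be dropped.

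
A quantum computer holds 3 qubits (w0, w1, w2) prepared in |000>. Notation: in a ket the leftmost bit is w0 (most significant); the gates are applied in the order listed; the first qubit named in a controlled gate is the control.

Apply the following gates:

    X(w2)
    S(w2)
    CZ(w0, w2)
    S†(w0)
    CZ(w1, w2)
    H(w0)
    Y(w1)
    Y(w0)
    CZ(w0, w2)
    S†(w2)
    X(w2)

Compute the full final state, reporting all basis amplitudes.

After the circuit, the state carries amplitude sqrt(2)/2 on |010>, sqrt(2)/2 on |110>, and 0 on every other basis state.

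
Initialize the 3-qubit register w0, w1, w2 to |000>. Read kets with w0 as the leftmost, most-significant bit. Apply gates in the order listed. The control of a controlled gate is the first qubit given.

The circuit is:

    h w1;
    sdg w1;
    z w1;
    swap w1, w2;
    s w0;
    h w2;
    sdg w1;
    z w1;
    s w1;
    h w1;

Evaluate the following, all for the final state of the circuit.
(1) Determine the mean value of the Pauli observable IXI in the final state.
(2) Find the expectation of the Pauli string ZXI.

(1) In the final state, IXI has expectation 1.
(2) The expectation value of ZXI is 1.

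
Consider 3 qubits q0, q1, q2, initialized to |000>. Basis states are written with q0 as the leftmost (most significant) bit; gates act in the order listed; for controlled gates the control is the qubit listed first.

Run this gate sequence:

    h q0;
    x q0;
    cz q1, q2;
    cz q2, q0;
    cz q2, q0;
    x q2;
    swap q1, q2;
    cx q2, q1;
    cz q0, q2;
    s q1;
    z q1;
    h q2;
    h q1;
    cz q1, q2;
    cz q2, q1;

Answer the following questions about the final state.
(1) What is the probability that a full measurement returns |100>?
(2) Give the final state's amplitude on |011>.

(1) Outcome |100> occurs with probability 1/8.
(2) The amplitude on |011> is sqrt(2)*I/4.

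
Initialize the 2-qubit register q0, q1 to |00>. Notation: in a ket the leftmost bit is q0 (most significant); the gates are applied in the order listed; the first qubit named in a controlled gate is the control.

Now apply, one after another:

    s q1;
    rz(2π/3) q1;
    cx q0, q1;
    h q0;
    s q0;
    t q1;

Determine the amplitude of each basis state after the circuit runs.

After the circuit, the state carries amplitude -sqrt(2)*exp(2*I*pi/3)/2 on |00>, 0 on |01>, sqrt(2)*exp(I*pi/6)/2 on |10>, 0 on |11>.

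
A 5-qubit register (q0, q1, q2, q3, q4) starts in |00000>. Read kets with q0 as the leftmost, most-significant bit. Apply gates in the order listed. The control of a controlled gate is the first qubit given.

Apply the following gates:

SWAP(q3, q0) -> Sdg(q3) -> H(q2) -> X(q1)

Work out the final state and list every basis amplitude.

The final amplitudes are sqrt(2)/2 on |01000>, sqrt(2)/2 on |01100>, and 0 on every other basis state.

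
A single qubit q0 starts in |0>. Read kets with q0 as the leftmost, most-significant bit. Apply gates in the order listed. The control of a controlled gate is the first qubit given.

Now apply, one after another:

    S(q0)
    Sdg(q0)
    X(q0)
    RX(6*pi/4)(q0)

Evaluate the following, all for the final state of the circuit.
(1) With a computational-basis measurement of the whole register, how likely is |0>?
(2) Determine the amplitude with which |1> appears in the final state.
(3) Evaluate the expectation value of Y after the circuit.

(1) A full measurement returns |0> with probability 1/2. Key observation: the block from step 1 through step 2 cancels to the identity and can be dropped.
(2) The amplitude on |1> is -sqrt(2)/2.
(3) The observable Y averages to -1.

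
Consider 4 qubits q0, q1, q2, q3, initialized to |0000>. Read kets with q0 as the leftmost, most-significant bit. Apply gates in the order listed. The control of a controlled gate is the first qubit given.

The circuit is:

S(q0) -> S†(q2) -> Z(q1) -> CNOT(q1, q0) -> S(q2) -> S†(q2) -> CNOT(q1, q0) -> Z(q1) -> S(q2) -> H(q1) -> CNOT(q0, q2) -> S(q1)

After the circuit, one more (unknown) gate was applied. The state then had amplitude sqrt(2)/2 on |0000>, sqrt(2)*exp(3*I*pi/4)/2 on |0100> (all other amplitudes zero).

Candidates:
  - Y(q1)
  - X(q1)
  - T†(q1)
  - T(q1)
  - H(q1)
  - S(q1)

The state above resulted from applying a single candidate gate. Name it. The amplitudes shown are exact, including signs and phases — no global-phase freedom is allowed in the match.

The unique candidate consistent with the amplitudes is T(q1). Key observation: the block from step 2 through step 9 cancels to the identity and can be dropped.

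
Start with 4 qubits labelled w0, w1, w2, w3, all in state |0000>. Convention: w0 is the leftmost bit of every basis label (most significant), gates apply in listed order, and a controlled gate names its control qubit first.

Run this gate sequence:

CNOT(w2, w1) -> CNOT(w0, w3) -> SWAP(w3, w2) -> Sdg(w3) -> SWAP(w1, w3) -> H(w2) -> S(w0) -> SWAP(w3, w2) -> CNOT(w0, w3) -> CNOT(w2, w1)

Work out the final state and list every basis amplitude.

The final amplitudes are sqrt(2)/2 on |0000>, sqrt(2)/2 on |0001>, and 0 on every other basis state.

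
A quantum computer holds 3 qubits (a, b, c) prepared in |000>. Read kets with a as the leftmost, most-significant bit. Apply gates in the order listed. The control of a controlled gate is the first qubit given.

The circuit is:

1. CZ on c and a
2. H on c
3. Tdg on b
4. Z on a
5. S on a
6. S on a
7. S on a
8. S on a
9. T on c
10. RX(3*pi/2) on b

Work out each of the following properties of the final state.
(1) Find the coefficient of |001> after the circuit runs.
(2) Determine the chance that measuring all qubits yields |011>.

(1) The final state's coefficient on |001> equals -exp(I*pi/4)/2. Key observation: gates 5-8 undo each other exactly, leaving only the rest of the circuit to track.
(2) The probability of measuring |011> is 1/4.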